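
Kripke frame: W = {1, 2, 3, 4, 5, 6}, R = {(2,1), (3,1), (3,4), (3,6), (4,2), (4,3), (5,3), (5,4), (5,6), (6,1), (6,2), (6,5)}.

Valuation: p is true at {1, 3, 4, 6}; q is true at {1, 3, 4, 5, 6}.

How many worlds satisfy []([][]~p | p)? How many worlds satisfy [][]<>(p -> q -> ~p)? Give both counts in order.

For []([][]~p | p):
1: no successors, so []([][]~p | p) holds vacuously. ✓
2: successors {1}; [][]~p | p there: 1:T. ✓
3: successors {1, 4, 6}; [][]~p | p there: 1:T, 4:T, 6:T. ✓
4: successors {2, 3}; [][]~p | p there: 2:T, 3:T. ✓
5: successors {3, 4, 6}; [][]~p | p there: 3:T, 4:T, 6:T. ✓
6: successors {1, 2, 5}; [][]~p | p there: 1:T, 2:T, 5:F. ✗
— 5 worlds.
For [][]<>(p -> q -> ~p):
1: no successors, so [][]<>(p -> q -> ~p) holds vacuously. ✓
2: successors {1}; []<>(p -> q -> ~p) there: 1:T. ✓
3: successors {1, 4, 6}; []<>(p -> q -> ~p) there: 1:T, 4:F, 6:F. ✗
4: successors {2, 3}; []<>(p -> q -> ~p) there: 2:F, 3:F. ✗
5: successors {3, 4, 6}; []<>(p -> q -> ~p) there: 3:F, 4:F, 6:F. ✗
6: successors {1, 2, 5}; []<>(p -> q -> ~p) there: 1:T, 2:F, 5:F. ✗
— 2 worlds.

5 and 2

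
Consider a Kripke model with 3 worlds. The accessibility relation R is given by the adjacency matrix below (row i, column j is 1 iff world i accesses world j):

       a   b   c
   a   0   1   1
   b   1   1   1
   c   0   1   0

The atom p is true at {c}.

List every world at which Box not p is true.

{c}

a: successors {b, c}; not p there: b:T, c:F. ✗
b: successors {a, b, c}; not p there: a:T, b:T, c:F. ✗
c: successors {b}; not p there: b:T. ✓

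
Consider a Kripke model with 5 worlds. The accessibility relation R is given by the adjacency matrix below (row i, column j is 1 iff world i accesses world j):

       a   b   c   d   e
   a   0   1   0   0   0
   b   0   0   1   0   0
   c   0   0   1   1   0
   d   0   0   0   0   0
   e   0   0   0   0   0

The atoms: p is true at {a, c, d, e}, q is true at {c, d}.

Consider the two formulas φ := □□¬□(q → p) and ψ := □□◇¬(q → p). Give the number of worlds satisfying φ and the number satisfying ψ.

2 and 2

For □□¬□(q → p):
a: successors {b}; □¬□(q → p) there: b:F. ✗
b: successors {c}; □¬□(q → p) there: c:F. ✗
c: successors {c, d}; □¬□(q → p) there: c:F, d:T. ✗
d: no successors, so □□¬□(q → p) holds vacuously. ✓
e: no successors, so □□¬□(q → p) holds vacuously. ✓
— 2 worlds.
For □□◇¬(q → p):
a: successors {b}; □◇¬(q → p) there: b:F. ✗
b: successors {c}; □◇¬(q → p) there: c:F. ✗
c: successors {c, d}; □◇¬(q → p) there: c:F, d:T. ✗
d: no successors, so □□◇¬(q → p) holds vacuously. ✓
e: no successors, so □□◇¬(q → p) holds vacuously. ✓
— 2 worlds.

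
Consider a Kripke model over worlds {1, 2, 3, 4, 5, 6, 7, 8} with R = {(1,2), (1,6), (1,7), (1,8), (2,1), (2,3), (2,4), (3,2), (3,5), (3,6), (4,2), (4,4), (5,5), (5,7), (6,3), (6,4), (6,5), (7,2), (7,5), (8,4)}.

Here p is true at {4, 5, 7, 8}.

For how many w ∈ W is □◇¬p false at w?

5

1: successors {2, 6, 7, 8}; ◇¬p there: 2:T, 6:T, 7:T, 8:F. ✗
2: successors {1, 3, 4}; ◇¬p there: 1:T, 3:T, 4:T. ✓
3: successors {2, 5, 6}; ◇¬p there: 2:T, 5:F, 6:T. ✗
4: successors {2, 4}; ◇¬p there: 2:T, 4:T. ✓
5: successors {5, 7}; ◇¬p there: 5:F, 7:T. ✗
6: successors {3, 4, 5}; ◇¬p there: 3:T, 4:T, 5:F. ✗
7: successors {2, 5}; ◇¬p there: 2:T, 5:F. ✗
8: successors {4}; ◇¬p there: 4:T. ✓
Satisfying worlds: {2, 4, 8}.
So □◇¬p fails at the other 5 worlds.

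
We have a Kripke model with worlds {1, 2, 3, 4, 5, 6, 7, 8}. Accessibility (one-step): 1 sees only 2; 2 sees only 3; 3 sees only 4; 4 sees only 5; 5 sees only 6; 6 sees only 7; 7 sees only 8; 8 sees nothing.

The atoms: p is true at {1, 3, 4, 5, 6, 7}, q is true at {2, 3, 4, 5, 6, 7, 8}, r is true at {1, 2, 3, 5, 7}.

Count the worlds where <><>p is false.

1: successors {2}; <>p there: 2:T. ✓
2: successors {3}; <>p there: 3:T. ✓
3: successors {4}; <>p there: 4:T. ✓
4: successors {5}; <>p there: 5:T. ✓
5: successors {6}; <>p there: 6:T. ✓
6: successors {7}; <>p there: 7:F. ✗
7: successors {8}; <>p there: 8:F. ✗
8: no successors, so <><>p fails. ✗
Satisfying worlds: {1, 2, 3, 4, 5}.
So <><>p fails at the other 3 worlds.

3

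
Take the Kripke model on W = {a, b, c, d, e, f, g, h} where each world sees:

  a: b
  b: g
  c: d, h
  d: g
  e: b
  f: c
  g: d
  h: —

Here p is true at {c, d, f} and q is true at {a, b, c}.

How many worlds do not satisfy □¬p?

a: successors {b}; ¬p there: b:T. ✓
b: successors {g}; ¬p there: g:T. ✓
c: successors {d, h}; ¬p there: d:F, h:T. ✗
d: successors {g}; ¬p there: g:T. ✓
e: successors {b}; ¬p there: b:T. ✓
f: successors {c}; ¬p there: c:F. ✗
g: successors {d}; ¬p there: d:F. ✗
h: no successors, so □¬p holds vacuously. ✓
Satisfying worlds: {a, b, d, e, h}.
So □¬p fails at the other 3 worlds.

3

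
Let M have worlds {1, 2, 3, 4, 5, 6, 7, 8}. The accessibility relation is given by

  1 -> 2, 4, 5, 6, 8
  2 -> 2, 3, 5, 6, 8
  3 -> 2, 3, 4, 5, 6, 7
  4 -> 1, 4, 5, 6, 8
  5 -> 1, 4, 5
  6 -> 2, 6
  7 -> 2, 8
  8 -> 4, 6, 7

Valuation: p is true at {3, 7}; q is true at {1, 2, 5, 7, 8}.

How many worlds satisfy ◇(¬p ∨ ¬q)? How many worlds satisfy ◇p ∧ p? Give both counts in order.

For ◇(¬p ∨ ¬q):
1: successors {2, 4, 5, 6, 8}; ¬p ∨ ¬q there: 2:T, 4:T, 5:T, 6:T, 8:T. ✓
2: successors {2, 3, 5, 6, 8}; ¬p ∨ ¬q there: 2:T, 3:T, 5:T, 6:T, 8:T. ✓
3: successors {2, 3, 4, 5, 6, 7}; ¬p ∨ ¬q there: 2:T, 3:T, 4:T, 5:T, 6:T, 7:F. ✓
4: successors {1, 4, 5, 6, 8}; ¬p ∨ ¬q there: 1:T, 4:T, 5:T, 6:T, 8:T. ✓
5: successors {1, 4, 5}; ¬p ∨ ¬q there: 1:T, 4:T, 5:T. ✓
6: successors {2, 6}; ¬p ∨ ¬q there: 2:T, 6:T. ✓
7: successors {2, 8}; ¬p ∨ ¬q there: 2:T, 8:T. ✓
8: successors {4, 6, 7}; ¬p ∨ ¬q there: 4:T, 6:T, 7:F. ✓
— 8 worlds.
For ◇p ∧ p:
1: ◇p is F, p is F. ✗
2: ◇p is T, p is F. ✗
3: ◇p is T, p is T. ✓
4: ◇p is F, p is F. ✗
5: ◇p is F, p is F. ✗
6: ◇p is F, p is F. ✗
7: ◇p is F, p is T. ✗
8: ◇p is T, p is F. ✗
— 1 world.

8 and 1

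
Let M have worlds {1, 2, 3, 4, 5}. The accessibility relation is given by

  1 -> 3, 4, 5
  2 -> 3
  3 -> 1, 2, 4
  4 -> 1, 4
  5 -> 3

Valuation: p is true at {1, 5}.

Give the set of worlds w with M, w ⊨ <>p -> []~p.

1: <>p is T, []~p is F. ✗
2: <>p is F, []~p is T. ✓
3: <>p is T, []~p is F. ✗
4: <>p is T, []~p is F. ✗
5: <>p is F, []~p is T. ✓

{2, 5}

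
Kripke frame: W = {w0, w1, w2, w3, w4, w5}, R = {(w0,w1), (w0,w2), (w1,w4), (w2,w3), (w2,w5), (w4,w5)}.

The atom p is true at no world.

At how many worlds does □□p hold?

w0: successors {w1, w2}; □p there: w1:F, w2:F. ✗
w1: successors {w4}; □p there: w4:F. ✗
w2: successors {w3, w5}; □p there: w3:T, w5:T. ✓
w3: no successors, so □□p holds vacuously. ✓
w4: successors {w5}; □p there: w5:T. ✓
w5: no successors, so □□p holds vacuously. ✓
Satisfying worlds: {w2, w3, w4, w5}.

4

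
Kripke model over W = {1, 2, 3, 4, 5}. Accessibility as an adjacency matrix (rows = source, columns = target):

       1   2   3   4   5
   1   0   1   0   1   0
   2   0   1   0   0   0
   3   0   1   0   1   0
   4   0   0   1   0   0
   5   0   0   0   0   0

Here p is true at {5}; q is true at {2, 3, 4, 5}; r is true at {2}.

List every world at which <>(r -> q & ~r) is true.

{1, 3, 4}

1: successors {2, 4}; r -> q & ~r there: 2:F, 4:T. ✓
2: successors {2}; r -> q & ~r there: 2:F. ✗
3: successors {2, 4}; r -> q & ~r there: 2:F, 4:T. ✓
4: successors {3}; r -> q & ~r there: 3:T. ✓
5: no successors, so <>(r -> q & ~r) fails. ✗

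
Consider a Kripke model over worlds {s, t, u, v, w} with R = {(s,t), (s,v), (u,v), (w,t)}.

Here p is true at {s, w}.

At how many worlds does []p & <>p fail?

5

s: []p is F, <>p is F. ✗
t: []p is T, <>p is F. ✗
u: []p is F, <>p is F. ✗
v: []p is T, <>p is F. ✗
w: []p is F, <>p is F. ✗
Satisfying worlds: ∅.
So []p & <>p fails at the other 5 worlds.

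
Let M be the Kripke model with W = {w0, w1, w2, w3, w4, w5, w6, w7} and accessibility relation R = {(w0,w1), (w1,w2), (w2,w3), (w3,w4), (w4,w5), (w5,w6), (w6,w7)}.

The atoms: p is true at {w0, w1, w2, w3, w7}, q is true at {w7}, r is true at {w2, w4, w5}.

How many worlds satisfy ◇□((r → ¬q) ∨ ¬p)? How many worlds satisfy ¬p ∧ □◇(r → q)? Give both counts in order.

For ◇□((r → ¬q) ∨ ¬p):
w0: successors {w1}; □((r → ¬q) ∨ ¬p) there: w1:T. ✓
w1: successors {w2}; □((r → ¬q) ∨ ¬p) there: w2:T. ✓
w2: successors {w3}; □((r → ¬q) ∨ ¬p) there: w3:T. ✓
w3: successors {w4}; □((r → ¬q) ∨ ¬p) there: w4:T. ✓
w4: successors {w5}; □((r → ¬q) ∨ ¬p) there: w5:T. ✓
w5: successors {w6}; □((r → ¬q) ∨ ¬p) there: w6:T. ✓
w6: successors {w7}; □((r → ¬q) ∨ ¬p) there: w7:T. ✓
w7: no successors, so ◇□((r → ¬q) ∨ ¬p) fails. ✗
— 7 worlds.
For ¬p ∧ □◇(r → q):
w0: ¬p is F, □◇(r → q) is F. ✗
w1: ¬p is F, □◇(r → q) is T. ✗
w2: ¬p is F, □◇(r → q) is F. ✗
w3: ¬p is F, □◇(r → q) is F. ✗
w4: ¬p is T, □◇(r → q) is T. ✓
w5: ¬p is T, □◇(r → q) is T. ✓
w6: ¬p is T, □◇(r → q) is F. ✗
w7: ¬p is F, □◇(r → q) is T. ✗
— 2 worlds.

7 and 2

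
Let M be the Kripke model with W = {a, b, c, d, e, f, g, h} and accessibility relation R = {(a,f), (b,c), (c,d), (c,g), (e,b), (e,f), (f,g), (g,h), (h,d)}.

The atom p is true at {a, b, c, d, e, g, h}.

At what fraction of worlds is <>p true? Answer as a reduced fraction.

3/4

a: successors {f}; p there: f:F. ✗
b: successors {c}; p there: c:T. ✓
c: successors {d, g}; p there: d:T, g:T. ✓
d: no successors, so <>p fails. ✗
e: successors {b, f}; p there: b:T, f:F. ✓
f: successors {g}; p there: g:T. ✓
g: successors {h}; p there: h:T. ✓
h: successors {d}; p there: d:T. ✓
That's 6 of 8 worlds, so 6/8 = 3/4.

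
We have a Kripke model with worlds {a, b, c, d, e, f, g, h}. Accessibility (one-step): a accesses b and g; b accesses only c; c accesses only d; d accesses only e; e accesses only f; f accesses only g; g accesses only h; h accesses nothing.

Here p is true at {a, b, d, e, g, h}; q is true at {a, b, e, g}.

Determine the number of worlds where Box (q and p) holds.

4

a: successors {b, g}; q and p there: b:T, g:T. ✓
b: successors {c}; q and p there: c:F. ✗
c: successors {d}; q and p there: d:F. ✗
d: successors {e}; q and p there: e:T. ✓
e: successors {f}; q and p there: f:F. ✗
f: successors {g}; q and p there: g:T. ✓
g: successors {h}; q and p there: h:F. ✗
h: no successors, so Box (q and p) holds vacuously. ✓
Satisfying worlds: {a, d, f, h}.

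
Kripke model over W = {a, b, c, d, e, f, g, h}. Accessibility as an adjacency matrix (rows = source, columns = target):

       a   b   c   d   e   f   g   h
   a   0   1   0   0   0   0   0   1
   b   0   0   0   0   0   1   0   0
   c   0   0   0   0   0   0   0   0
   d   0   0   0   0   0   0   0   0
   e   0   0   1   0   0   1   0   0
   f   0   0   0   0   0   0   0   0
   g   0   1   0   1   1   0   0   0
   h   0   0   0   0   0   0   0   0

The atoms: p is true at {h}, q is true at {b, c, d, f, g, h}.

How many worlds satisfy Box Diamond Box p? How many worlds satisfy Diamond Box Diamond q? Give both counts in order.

For Box Diamond Box p:
a: successors {b, h}; Diamond Box p there: b:T, h:F. ✗
b: successors {f}; Diamond Box p there: f:F. ✗
c: no successors, so Box Diamond Box p holds vacuously. ✓
d: no successors, so Box Diamond Box p holds vacuously. ✓
e: successors {c, f}; Diamond Box p there: c:F, f:F. ✗
f: no successors, so Box Diamond Box p holds vacuously. ✓
g: successors {b, d, e}; Diamond Box p there: b:T, d:F, e:T. ✗
h: no successors, so Box Diamond Box p holds vacuously. ✓
— 4 worlds.
For Diamond Box Diamond q:
a: successors {b, h}; Box Diamond q there: b:F, h:T. ✓
b: successors {f}; Box Diamond q there: f:T. ✓
c: no successors, so Diamond Box Diamond q fails. ✗
d: no successors, so Diamond Box Diamond q fails. ✗
e: successors {c, f}; Box Diamond q there: c:T, f:T. ✓
f: no successors, so Diamond Box Diamond q fails. ✗
g: successors {b, d, e}; Box Diamond q there: b:F, d:T, e:F. ✓
h: no successors, so Diamond Box Diamond q fails. ✗
— 4 worlds.

4 and 4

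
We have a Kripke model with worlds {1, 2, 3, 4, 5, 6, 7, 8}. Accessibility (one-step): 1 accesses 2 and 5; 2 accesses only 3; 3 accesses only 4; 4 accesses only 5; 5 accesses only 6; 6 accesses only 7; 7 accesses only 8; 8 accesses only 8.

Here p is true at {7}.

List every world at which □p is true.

{6}

1: successors {2, 5}; p there: 2:F, 5:F. ✗
2: successors {3}; p there: 3:F. ✗
3: successors {4}; p there: 4:F. ✗
4: successors {5}; p there: 5:F. ✗
5: successors {6}; p there: 6:F. ✗
6: successors {7}; p there: 7:T. ✓
7: successors {8}; p there: 8:F. ✗
8: successors {8}; p there: 8:F. ✗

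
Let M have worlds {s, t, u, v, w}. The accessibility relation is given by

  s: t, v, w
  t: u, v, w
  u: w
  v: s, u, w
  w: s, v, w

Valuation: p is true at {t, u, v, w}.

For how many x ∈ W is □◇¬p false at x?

s: successors {t, v, w}; ◇¬p there: t:F, v:T, w:T. ✗
t: successors {u, v, w}; ◇¬p there: u:F, v:T, w:T. ✗
u: successors {w}; ◇¬p there: w:T. ✓
v: successors {s, u, w}; ◇¬p there: s:F, u:F, w:T. ✗
w: successors {s, v, w}; ◇¬p there: s:F, v:T, w:T. ✗
Satisfying worlds: {u}.
So □◇¬p fails at the other 4 worlds.

4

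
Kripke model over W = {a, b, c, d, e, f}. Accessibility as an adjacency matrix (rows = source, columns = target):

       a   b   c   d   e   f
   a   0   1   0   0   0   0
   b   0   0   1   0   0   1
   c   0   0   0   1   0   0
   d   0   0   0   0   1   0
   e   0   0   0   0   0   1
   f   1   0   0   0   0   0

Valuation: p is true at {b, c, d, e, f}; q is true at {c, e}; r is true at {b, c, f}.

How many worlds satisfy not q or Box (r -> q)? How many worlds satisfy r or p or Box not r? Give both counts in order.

5 and 5

For not q or Box (r -> q):
a: not q is T, Box (r -> q) is F. ✓
b: not q is T, Box (r -> q) is F. ✓
c: not q is F, Box (r -> q) is T. ✓
d: not q is T, Box (r -> q) is T. ✓
e: not q is F, Box (r -> q) is F. ✗
f: not q is T, Box (r -> q) is T. ✓
— 5 worlds.
For r or p or Box not r:
a: r or p is F, Box not r is F. ✗
b: r or p is T, Box not r is F. ✓
c: r or p is T, Box not r is T. ✓
d: r or p is T, Box not r is T. ✓
e: r or p is T, Box not r is F. ✓
f: r or p is T, Box not r is T. ✓
— 5 worlds.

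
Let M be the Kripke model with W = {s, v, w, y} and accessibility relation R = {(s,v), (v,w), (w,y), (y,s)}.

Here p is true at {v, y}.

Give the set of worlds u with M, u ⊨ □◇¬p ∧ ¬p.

{s, w}

s: □◇¬p is T, ¬p is T. ✓
v: □◇¬p is F, ¬p is F. ✗
w: □◇¬p is T, ¬p is T. ✓
y: □◇¬p is F, ¬p is F. ✗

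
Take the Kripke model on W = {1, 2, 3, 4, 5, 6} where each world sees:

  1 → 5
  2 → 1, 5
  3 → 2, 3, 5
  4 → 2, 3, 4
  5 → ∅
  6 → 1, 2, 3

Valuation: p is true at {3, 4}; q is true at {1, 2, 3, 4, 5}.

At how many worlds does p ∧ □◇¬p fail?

1: p is F, □◇¬p is F. ✗
2: p is F, □◇¬p is F. ✗
3: p is T, □◇¬p is F. ✗
4: p is T, □◇¬p is T. ✓
5: p is F, □◇¬p is T. ✗
6: p is F, □◇¬p is T. ✗
Satisfying worlds: {4}.
So p ∧ □◇¬p fails at the other 5 worlds.

5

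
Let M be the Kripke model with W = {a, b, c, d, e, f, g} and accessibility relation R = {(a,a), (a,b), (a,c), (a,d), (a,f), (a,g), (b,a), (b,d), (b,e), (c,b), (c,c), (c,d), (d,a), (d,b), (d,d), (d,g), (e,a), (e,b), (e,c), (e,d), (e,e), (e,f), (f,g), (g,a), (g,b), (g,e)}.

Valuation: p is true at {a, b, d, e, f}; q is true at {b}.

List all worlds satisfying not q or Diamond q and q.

a: not q is T, Diamond q and q is F. ✓
b: not q is F, Diamond q and q is F. ✗
c: not q is T, Diamond q and q is F. ✓
d: not q is T, Diamond q and q is F. ✓
e: not q is T, Diamond q and q is F. ✓
f: not q is T, Diamond q and q is F. ✓
g: not q is T, Diamond q and q is F. ✓

{a, c, d, e, f, g}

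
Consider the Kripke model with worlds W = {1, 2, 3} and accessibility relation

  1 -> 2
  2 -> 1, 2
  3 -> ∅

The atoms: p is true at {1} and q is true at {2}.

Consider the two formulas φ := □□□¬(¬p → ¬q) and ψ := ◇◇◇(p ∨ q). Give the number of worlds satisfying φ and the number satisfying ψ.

1 and 2

For □□□¬(¬p → ¬q):
1: successors {2}; □□¬(¬p → ¬q) there: 2:F. ✗
2: successors {1, 2}; □□¬(¬p → ¬q) there: 1:F, 2:F. ✗
3: no successors, so □□□¬(¬p → ¬q) holds vacuously. ✓
— 1 world.
For ◇◇◇(p ∨ q):
1: successors {2}; ◇◇(p ∨ q) there: 2:T. ✓
2: successors {1, 2}; ◇◇(p ∨ q) there: 1:T, 2:T. ✓
3: no successors, so ◇◇◇(p ∨ q) fails. ✗
— 2 worlds.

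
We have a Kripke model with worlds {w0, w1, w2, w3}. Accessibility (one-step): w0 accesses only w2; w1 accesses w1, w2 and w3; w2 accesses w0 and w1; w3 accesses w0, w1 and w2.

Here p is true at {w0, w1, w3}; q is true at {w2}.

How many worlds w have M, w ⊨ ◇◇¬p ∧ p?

w0: ◇◇¬p is F, p is T. ✗
w1: ◇◇¬p is T, p is T. ✓
w2: ◇◇¬p is T, p is F. ✗
w3: ◇◇¬p is T, p is T. ✓
Satisfying worlds: {w1, w3}.

2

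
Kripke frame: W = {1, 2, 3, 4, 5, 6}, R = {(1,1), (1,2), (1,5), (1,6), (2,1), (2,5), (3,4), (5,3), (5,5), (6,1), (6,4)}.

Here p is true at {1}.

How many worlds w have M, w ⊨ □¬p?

3

1: successors {1, 2, 5, 6}; ¬p there: 1:F, 2:T, 5:T, 6:T. ✗
2: successors {1, 5}; ¬p there: 1:F, 5:T. ✗
3: successors {4}; ¬p there: 4:T. ✓
4: no successors, so □¬p holds vacuously. ✓
5: successors {3, 5}; ¬p there: 3:T, 5:T. ✓
6: successors {1, 4}; ¬p there: 1:F, 4:T. ✗
Satisfying worlds: {3, 4, 5}.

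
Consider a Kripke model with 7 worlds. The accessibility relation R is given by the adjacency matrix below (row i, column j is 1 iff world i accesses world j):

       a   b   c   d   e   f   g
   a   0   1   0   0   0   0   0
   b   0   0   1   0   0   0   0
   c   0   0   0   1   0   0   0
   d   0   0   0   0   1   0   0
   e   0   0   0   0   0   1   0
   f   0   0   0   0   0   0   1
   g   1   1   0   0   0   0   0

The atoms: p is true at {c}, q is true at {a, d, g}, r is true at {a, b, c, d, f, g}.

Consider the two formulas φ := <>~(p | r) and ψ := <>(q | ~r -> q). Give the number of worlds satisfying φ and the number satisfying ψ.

1 and 6

For <>~(p | r):
a: successors {b}; ~(p | r) there: b:F. ✗
b: successors {c}; ~(p | r) there: c:F. ✗
c: successors {d}; ~(p | r) there: d:F. ✗
d: successors {e}; ~(p | r) there: e:T. ✓
e: successors {f}; ~(p | r) there: f:F. ✗
f: successors {g}; ~(p | r) there: g:F. ✗
g: successors {a, b}; ~(p | r) there: a:F, b:F. ✗
— 1 world.
For <>(q | ~r -> q):
a: successors {b}; q | ~r -> q there: b:T. ✓
b: successors {c}; q | ~r -> q there: c:T. ✓
c: successors {d}; q | ~r -> q there: d:T. ✓
d: successors {e}; q | ~r -> q there: e:F. ✗
e: successors {f}; q | ~r -> q there: f:T. ✓
f: successors {g}; q | ~r -> q there: g:T. ✓
g: successors {a, b}; q | ~r -> q there: a:T, b:T. ✓
— 6 worlds.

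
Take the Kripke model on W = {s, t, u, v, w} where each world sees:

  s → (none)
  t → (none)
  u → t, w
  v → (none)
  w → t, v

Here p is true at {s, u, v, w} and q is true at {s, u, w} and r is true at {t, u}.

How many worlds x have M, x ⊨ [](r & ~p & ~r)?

3

s: no successors, so [](r & ~p & ~r) holds vacuously. ✓
t: no successors, so [](r & ~p & ~r) holds vacuously. ✓
u: successors {t, w}; r & ~p & ~r there: t:F, w:F. ✗
v: no successors, so [](r & ~p & ~r) holds vacuously. ✓
w: successors {t, v}; r & ~p & ~r there: t:F, v:F. ✗
Satisfying worlds: {s, t, v}.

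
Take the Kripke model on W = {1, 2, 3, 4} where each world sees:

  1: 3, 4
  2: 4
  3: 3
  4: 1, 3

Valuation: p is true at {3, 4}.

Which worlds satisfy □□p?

1: successors {3, 4}; □p there: 3:T, 4:F. ✗
2: successors {4}; □p there: 4:F. ✗
3: successors {3}; □p there: 3:T. ✓
4: successors {1, 3}; □p there: 1:T, 3:T. ✓

{3, 4}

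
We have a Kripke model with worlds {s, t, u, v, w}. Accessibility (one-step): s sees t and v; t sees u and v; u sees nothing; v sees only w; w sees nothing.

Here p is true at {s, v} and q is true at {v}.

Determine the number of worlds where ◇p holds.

2

s: successors {t, v}; p there: t:F, v:T. ✓
t: successors {u, v}; p there: u:F, v:T. ✓
u: no successors, so ◇p fails. ✗
v: successors {w}; p there: w:F. ✗
w: no successors, so ◇p fails. ✗
Satisfying worlds: {s, t}.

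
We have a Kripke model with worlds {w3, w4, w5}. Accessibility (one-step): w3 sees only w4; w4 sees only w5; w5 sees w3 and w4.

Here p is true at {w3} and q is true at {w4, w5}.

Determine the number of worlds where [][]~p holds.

2

w3: successors {w4}; []~p there: w4:T. ✓
w4: successors {w5}; []~p there: w5:F. ✗
w5: successors {w3, w4}; []~p there: w3:T, w4:T. ✓
Satisfying worlds: {w3, w5}.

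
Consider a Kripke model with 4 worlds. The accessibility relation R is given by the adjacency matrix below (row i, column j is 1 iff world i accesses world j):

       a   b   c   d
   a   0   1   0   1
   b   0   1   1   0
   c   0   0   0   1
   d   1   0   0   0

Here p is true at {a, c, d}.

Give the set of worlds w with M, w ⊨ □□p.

{c}

a: successors {b, d}; □p there: b:F, d:T. ✗
b: successors {b, c}; □p there: b:F, c:T. ✗
c: successors {d}; □p there: d:T. ✓
d: successors {a}; □p there: a:F. ✗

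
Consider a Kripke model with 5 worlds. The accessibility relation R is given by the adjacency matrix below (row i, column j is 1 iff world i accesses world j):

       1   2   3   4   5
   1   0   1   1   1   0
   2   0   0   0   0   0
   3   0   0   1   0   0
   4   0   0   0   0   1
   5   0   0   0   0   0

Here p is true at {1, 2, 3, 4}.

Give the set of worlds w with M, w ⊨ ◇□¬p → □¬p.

{2, 3, 4, 5}

1: ◇□¬p is T, □¬p is F. ✗
2: ◇□¬p is F, □¬p is T. ✓
3: ◇□¬p is F, □¬p is F. ✓
4: ◇□¬p is T, □¬p is T. ✓
5: ◇□¬p is F, □¬p is T. ✓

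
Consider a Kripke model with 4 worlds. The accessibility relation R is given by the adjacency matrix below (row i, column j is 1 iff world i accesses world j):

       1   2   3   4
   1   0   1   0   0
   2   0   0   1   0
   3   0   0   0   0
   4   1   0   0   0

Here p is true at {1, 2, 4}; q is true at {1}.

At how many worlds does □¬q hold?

1: successors {2}; ¬q there: 2:T. ✓
2: successors {3}; ¬q there: 3:T. ✓
3: no successors, so □¬q holds vacuously. ✓
4: successors {1}; ¬q there: 1:F. ✗
Satisfying worlds: {1, 2, 3}.

3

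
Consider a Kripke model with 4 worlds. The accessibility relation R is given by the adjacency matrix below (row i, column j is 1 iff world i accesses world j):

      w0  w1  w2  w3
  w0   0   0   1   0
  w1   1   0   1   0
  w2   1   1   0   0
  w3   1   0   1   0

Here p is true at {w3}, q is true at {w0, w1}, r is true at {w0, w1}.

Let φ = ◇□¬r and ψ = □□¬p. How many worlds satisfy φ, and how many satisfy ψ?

3 and 4

For ◇□¬r:
w0: successors {w2}; □¬r there: w2:F. ✗
w1: successors {w0, w2}; □¬r there: w0:T, w2:F. ✓
w2: successors {w0, w1}; □¬r there: w0:T, w1:F. ✓
w3: successors {w0, w2}; □¬r there: w0:T, w2:F. ✓
— 3 worlds.
For □□¬p:
w0: successors {w2}; □¬p there: w2:T. ✓
w1: successors {w0, w2}; □¬p there: w0:T, w2:T. ✓
w2: successors {w0, w1}; □¬p there: w0:T, w1:T. ✓
w3: successors {w0, w2}; □¬p there: w0:T, w2:T. ✓
— 4 worlds.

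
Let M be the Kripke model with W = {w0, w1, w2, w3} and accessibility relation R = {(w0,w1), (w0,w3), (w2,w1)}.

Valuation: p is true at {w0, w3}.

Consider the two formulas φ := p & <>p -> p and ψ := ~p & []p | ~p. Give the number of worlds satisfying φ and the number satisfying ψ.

4 and 2

For p & <>p -> p:
w0: p & <>p is T, p is T. ✓
w1: p & <>p is F, p is F. ✓
w2: p & <>p is F, p is F. ✓
w3: p & <>p is F, p is T. ✓
— 4 worlds.
For ~p & []p | ~p:
w0: ~p & []p is F, ~p is F. ✗
w1: ~p & []p is T, ~p is T. ✓
w2: ~p & []p is F, ~p is T. ✓
w3: ~p & []p is F, ~p is F. ✗
— 2 worlds.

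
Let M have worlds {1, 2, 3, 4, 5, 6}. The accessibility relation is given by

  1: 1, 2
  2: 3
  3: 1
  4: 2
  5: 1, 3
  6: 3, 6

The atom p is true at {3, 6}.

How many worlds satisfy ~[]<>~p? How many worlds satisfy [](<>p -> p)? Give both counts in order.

For ~[]<>~p:
1: []<>~p is F. ✓
2: []<>~p is T. ✗
3: []<>~p is T. ✗
4: []<>~p is F. ✓
5: []<>~p is T. ✗
6: []<>~p is F. ✓
— 3 worlds.
For [](<>p -> p):
1: successors {1, 2}; <>p -> p there: 1:T, 2:F. ✗
2: successors {3}; <>p -> p there: 3:T. ✓
3: successors {1}; <>p -> p there: 1:T. ✓
4: successors {2}; <>p -> p there: 2:F. ✗
5: successors {1, 3}; <>p -> p there: 1:T, 3:T. ✓
6: successors {3, 6}; <>p -> p there: 3:T, 6:T. ✓
— 4 worlds.

3 and 4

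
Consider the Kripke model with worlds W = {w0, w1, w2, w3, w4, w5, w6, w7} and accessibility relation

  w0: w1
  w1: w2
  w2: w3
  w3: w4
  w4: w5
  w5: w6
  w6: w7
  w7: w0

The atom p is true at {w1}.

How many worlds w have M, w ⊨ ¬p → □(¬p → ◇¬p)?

7

w0: ¬p is T, □(¬p → ◇¬p) is T. ✓
w1: ¬p is F, □(¬p → ◇¬p) is T. ✓
w2: ¬p is T, □(¬p → ◇¬p) is T. ✓
w3: ¬p is T, □(¬p → ◇¬p) is T. ✓
w4: ¬p is T, □(¬p → ◇¬p) is T. ✓
w5: ¬p is T, □(¬p → ◇¬p) is T. ✓
w6: ¬p is T, □(¬p → ◇¬p) is T. ✓
w7: ¬p is T, □(¬p → ◇¬p) is F. ✗
Satisfying worlds: {w0, w1, w2, w3, w4, w5, w6}.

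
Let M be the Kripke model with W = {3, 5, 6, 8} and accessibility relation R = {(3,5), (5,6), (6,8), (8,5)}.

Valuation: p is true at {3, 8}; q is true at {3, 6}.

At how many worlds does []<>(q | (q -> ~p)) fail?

0

3: successors {5}; <>(q | (q -> ~p)) there: 5:T. ✓
5: successors {6}; <>(q | (q -> ~p)) there: 6:T. ✓
6: successors {8}; <>(q | (q -> ~p)) there: 8:T. ✓
8: successors {5}; <>(q | (q -> ~p)) there: 5:T. ✓
Satisfying worlds: {3, 5, 6, 8}.
So []<>(q | (q -> ~p)) fails at the other 0 worlds.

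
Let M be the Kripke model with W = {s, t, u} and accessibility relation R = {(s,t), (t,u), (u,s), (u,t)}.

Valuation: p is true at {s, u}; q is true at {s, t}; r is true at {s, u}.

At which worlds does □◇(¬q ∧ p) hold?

s: successors {t}; ◇(¬q ∧ p) there: t:T. ✓
t: successors {u}; ◇(¬q ∧ p) there: u:F. ✗
u: successors {s, t}; ◇(¬q ∧ p) there: s:F, t:T. ✗

{s}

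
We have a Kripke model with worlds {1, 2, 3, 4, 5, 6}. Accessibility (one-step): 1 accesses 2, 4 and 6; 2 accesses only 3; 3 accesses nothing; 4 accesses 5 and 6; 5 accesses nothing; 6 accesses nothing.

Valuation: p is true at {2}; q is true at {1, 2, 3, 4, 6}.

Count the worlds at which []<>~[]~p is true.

3

1: successors {2, 4, 6}; <>~[]~p there: 2:F, 4:F, 6:F. ✗
2: successors {3}; <>~[]~p there: 3:F. ✗
3: no successors, so []<>~[]~p holds vacuously. ✓
4: successors {5, 6}; <>~[]~p there: 5:F, 6:F. ✗
5: no successors, so []<>~[]~p holds vacuously. ✓
6: no successors, so []<>~[]~p holds vacuously. ✓
Satisfying worlds: {3, 5, 6}.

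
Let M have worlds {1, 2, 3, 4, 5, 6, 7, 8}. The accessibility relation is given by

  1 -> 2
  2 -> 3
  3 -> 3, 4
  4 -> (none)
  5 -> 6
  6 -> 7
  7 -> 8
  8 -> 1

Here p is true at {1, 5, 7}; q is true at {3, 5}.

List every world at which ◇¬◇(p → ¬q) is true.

{3}

1: successors {2}; ¬◇(p → ¬q) there: 2:F. ✗
2: successors {3}; ¬◇(p → ¬q) there: 3:F. ✗
3: successors {3, 4}; ¬◇(p → ¬q) there: 3:F, 4:T. ✓
4: no successors, so ◇¬◇(p → ¬q) fails. ✗
5: successors {6}; ¬◇(p → ¬q) there: 6:F. ✗
6: successors {7}; ¬◇(p → ¬q) there: 7:F. ✗
7: successors {8}; ¬◇(p → ¬q) there: 8:F. ✗
8: successors {1}; ¬◇(p → ¬q) there: 1:F. ✗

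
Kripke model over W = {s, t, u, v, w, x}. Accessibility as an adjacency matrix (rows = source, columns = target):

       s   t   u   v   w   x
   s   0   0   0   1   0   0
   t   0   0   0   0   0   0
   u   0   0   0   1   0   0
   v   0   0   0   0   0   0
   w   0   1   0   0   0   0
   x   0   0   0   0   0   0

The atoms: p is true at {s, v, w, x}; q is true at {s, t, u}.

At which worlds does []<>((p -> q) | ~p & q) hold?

{t, v, x}

s: successors {v}; <>((p -> q) | ~p & q) there: v:F. ✗
t: no successors, so []<>((p -> q) | ~p & q) holds vacuously. ✓
u: successors {v}; <>((p -> q) | ~p & q) there: v:F. ✗
v: no successors, so []<>((p -> q) | ~p & q) holds vacuously. ✓
w: successors {t}; <>((p -> q) | ~p & q) there: t:F. ✗
x: no successors, so []<>((p -> q) | ~p & q) holds vacuously. ✓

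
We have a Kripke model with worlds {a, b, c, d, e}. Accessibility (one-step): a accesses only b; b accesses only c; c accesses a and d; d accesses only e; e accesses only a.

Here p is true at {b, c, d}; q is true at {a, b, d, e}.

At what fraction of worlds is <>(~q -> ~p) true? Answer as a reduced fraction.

4/5

a: successors {b}; ~q -> ~p there: b:T. ✓
b: successors {c}; ~q -> ~p there: c:F. ✗
c: successors {a, d}; ~q -> ~p there: a:T, d:T. ✓
d: successors {e}; ~q -> ~p there: e:T. ✓
e: successors {a}; ~q -> ~p there: a:T. ✓
That's 4 of 5 worlds, so 4/5.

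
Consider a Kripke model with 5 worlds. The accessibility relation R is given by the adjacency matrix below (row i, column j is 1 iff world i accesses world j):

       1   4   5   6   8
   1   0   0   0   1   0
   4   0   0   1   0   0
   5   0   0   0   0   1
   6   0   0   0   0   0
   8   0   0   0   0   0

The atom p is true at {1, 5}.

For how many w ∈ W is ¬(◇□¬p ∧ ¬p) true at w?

4

1: ◇□¬p ∧ ¬p is F. ✓
4: ◇□¬p ∧ ¬p is T. ✗
5: ◇□¬p ∧ ¬p is F. ✓
6: ◇□¬p ∧ ¬p is F. ✓
8: ◇□¬p ∧ ¬p is F. ✓
Satisfying worlds: {1, 5, 6, 8}.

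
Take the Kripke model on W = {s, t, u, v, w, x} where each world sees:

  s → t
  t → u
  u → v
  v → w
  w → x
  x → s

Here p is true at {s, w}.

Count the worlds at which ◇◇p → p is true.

5

s: ◇◇p is F, p is T. ✓
t: ◇◇p is F, p is F. ✓
u: ◇◇p is T, p is F. ✗
v: ◇◇p is F, p is F. ✓
w: ◇◇p is T, p is T. ✓
x: ◇◇p is F, p is F. ✓
Satisfying worlds: {s, t, v, w, x}.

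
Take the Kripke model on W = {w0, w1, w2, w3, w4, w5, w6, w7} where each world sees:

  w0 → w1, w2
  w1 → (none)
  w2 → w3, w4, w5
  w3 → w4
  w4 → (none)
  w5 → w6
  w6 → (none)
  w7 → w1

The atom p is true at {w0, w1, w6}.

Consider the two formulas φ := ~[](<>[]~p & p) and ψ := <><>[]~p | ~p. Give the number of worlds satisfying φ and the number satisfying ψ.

5 and 6

For ~[](<>[]~p & p):
w0: [](<>[]~p & p) is F. ✓
w1: [](<>[]~p & p) is T. ✗
w2: [](<>[]~p & p) is F. ✓
w3: [](<>[]~p & p) is F. ✓
w4: [](<>[]~p & p) is T. ✗
w5: [](<>[]~p & p) is F. ✓
w6: [](<>[]~p & p) is T. ✗
w7: [](<>[]~p & p) is F. ✓
— 5 worlds.
For <><>[]~p | ~p:
w0: <><>[]~p is T, ~p is F. ✓
w1: <><>[]~p is F, ~p is F. ✗
w2: <><>[]~p is T, ~p is T. ✓
w3: <><>[]~p is F, ~p is T. ✓
w4: <><>[]~p is F, ~p is T. ✓
w5: <><>[]~p is F, ~p is T. ✓
w6: <><>[]~p is F, ~p is F. ✗
w7: <><>[]~p is F, ~p is T. ✓
— 6 worlds.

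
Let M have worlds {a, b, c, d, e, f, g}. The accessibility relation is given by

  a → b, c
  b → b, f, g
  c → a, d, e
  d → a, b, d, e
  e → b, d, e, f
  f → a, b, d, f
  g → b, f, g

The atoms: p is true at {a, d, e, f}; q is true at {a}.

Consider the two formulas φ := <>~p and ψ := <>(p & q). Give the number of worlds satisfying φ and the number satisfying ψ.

For <>~p:
a: successors {b, c}; ~p there: b:T, c:T. ✓
b: successors {b, f, g}; ~p there: b:T, f:F, g:T. ✓
c: successors {a, d, e}; ~p there: a:F, d:F, e:F. ✗
d: successors {a, b, d, e}; ~p there: a:F, b:T, d:F, e:F. ✓
e: successors {b, d, e, f}; ~p there: b:T, d:F, e:F, f:F. ✓
f: successors {a, b, d, f}; ~p there: a:F, b:T, d:F, f:F. ✓
g: successors {b, f, g}; ~p there: b:T, f:F, g:T. ✓
— 6 worlds.
For <>(p & q):
a: successors {b, c}; p & q there: b:F, c:F. ✗
b: successors {b, f, g}; p & q there: b:F, f:F, g:F. ✗
c: successors {a, d, e}; p & q there: a:T, d:F, e:F. ✓
d: successors {a, b, d, e}; p & q there: a:T, b:F, d:F, e:F. ✓
e: successors {b, d, e, f}; p & q there: b:F, d:F, e:F, f:F. ✗
f: successors {a, b, d, f}; p & q there: a:T, b:F, d:F, f:F. ✓
g: successors {b, f, g}; p & q there: b:F, f:F, g:F. ✗
— 3 worlds.

6 and 3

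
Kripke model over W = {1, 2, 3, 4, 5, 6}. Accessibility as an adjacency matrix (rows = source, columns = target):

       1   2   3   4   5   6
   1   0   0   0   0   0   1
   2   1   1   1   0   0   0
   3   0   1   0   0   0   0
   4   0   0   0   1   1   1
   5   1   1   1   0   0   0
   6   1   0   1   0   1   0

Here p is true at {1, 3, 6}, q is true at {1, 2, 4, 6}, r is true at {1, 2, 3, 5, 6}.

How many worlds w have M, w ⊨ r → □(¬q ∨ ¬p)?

2

1: r is T, □(¬q ∨ ¬p) is F. ✗
2: r is T, □(¬q ∨ ¬p) is F. ✗
3: r is T, □(¬q ∨ ¬p) is T. ✓
4: r is F, □(¬q ∨ ¬p) is F. ✓
5: r is T, □(¬q ∨ ¬p) is F. ✗
6: r is T, □(¬q ∨ ¬p) is F. ✗
Satisfying worlds: {3, 4}.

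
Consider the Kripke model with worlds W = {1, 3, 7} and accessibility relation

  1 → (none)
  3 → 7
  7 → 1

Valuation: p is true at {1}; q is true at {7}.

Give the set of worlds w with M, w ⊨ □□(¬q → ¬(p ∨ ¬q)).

1: no successors, so □□(¬q → ¬(p ∨ ¬q)) holds vacuously. ✓
3: successors {7}; □(¬q → ¬(p ∨ ¬q)) there: 7:F. ✗
7: successors {1}; □(¬q → ¬(p ∨ ¬q)) there: 1:T. ✓

{1, 7}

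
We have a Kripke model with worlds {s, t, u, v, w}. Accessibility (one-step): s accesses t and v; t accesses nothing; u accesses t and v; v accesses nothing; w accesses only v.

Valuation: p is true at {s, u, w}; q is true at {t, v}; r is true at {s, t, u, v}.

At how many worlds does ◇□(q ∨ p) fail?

2

s: successors {t, v}; □(q ∨ p) there: t:T, v:T. ✓
t: no successors, so ◇□(q ∨ p) fails. ✗
u: successors {t, v}; □(q ∨ p) there: t:T, v:T. ✓
v: no successors, so ◇□(q ∨ p) fails. ✗
w: successors {v}; □(q ∨ p) there: v:T. ✓
Satisfying worlds: {s, u, w}.
So ◇□(q ∨ p) fails at the other 2 worlds.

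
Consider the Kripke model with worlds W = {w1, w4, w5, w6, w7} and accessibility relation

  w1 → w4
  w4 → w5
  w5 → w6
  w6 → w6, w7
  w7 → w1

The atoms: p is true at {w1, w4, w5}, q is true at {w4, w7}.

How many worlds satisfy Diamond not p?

w1: successors {w4}; not p there: w4:F. ✗
w4: successors {w5}; not p there: w5:F. ✗
w5: successors {w6}; not p there: w6:T. ✓
w6: successors {w6, w7}; not p there: w6:T, w7:T. ✓
w7: successors {w1}; not p there: w1:F. ✗
Satisfying worlds: {w5, w6}.

2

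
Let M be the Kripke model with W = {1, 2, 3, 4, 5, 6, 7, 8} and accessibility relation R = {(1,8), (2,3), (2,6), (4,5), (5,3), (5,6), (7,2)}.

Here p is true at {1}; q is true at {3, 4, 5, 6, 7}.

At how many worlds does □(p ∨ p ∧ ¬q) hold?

3

1: successors {8}; p ∨ p ∧ ¬q there: 8:F. ✗
2: successors {3, 6}; p ∨ p ∧ ¬q there: 3:F, 6:F. ✗
3: no successors, so □(p ∨ p ∧ ¬q) holds vacuously. ✓
4: successors {5}; p ∨ p ∧ ¬q there: 5:F. ✗
5: successors {3, 6}; p ∨ p ∧ ¬q there: 3:F, 6:F. ✗
6: no successors, so □(p ∨ p ∧ ¬q) holds vacuously. ✓
7: successors {2}; p ∨ p ∧ ¬q there: 2:F. ✗
8: no successors, so □(p ∨ p ∧ ¬q) holds vacuously. ✓
Satisfying worlds: {3, 6, 8}.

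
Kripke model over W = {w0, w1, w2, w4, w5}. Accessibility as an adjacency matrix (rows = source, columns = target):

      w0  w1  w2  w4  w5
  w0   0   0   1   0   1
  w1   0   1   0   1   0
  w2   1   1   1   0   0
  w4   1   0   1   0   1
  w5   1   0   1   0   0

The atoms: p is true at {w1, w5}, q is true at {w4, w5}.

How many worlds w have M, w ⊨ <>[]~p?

2

w0: successors {w2, w5}; []~p there: w2:F, w5:T. ✓
w1: successors {w1, w4}; []~p there: w1:F, w4:F. ✗
w2: successors {w0, w1, w2}; []~p there: w0:F, w1:F, w2:F. ✗
w4: successors {w0, w2, w5}; []~p there: w0:F, w2:F, w5:T. ✓
w5: successors {w0, w2}; []~p there: w0:F, w2:F. ✗
Satisfying worlds: {w0, w4}.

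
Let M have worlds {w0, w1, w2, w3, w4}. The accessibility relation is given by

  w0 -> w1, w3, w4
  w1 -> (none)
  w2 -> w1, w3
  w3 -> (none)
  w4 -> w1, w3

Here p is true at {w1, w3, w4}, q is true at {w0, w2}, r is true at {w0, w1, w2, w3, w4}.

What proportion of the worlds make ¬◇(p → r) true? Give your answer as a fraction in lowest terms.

w0: ◇(p → r) is T. ✗
w1: ◇(p → r) is F. ✓
w2: ◇(p → r) is T. ✗
w3: ◇(p → r) is F. ✓
w4: ◇(p → r) is T. ✗
That's 2 of 5 worlds, so 2/5.

2/5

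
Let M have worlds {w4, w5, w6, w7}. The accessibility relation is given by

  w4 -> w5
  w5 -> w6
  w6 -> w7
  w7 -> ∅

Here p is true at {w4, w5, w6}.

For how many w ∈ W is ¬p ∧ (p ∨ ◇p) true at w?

w4: ¬p is F, p ∨ ◇p is T. ✗
w5: ¬p is F, p ∨ ◇p is T. ✗
w6: ¬p is F, p ∨ ◇p is T. ✗
w7: ¬p is T, p ∨ ◇p is F. ✗
Satisfying worlds: ∅.

0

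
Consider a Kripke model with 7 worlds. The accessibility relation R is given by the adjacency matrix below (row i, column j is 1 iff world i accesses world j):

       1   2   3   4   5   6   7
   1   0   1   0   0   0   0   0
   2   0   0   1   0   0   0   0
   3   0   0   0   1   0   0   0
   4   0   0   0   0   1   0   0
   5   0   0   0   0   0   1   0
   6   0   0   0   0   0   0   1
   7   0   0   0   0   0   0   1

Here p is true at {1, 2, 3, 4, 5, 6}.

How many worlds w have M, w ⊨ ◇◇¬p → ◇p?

1: ◇◇¬p is F, ◇p is T. ✓
2: ◇◇¬p is F, ◇p is T. ✓
3: ◇◇¬p is F, ◇p is T. ✓
4: ◇◇¬p is F, ◇p is T. ✓
5: ◇◇¬p is T, ◇p is T. ✓
6: ◇◇¬p is T, ◇p is F. ✗
7: ◇◇¬p is T, ◇p is F. ✗
Satisfying worlds: {1, 2, 3, 4, 5}.

5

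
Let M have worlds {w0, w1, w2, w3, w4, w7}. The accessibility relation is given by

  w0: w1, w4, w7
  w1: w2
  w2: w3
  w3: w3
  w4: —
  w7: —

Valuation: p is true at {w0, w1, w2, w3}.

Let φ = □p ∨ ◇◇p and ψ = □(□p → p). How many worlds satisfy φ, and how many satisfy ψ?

6 and 5

For □p ∨ ◇◇p:
w0: □p is F, ◇◇p is T. ✓
w1: □p is T, ◇◇p is T. ✓
w2: □p is T, ◇◇p is T. ✓
w3: □p is T, ◇◇p is T. ✓
w4: □p is T, ◇◇p is F. ✓
w7: □p is T, ◇◇p is F. ✓
— 6 worlds.
For □(□p → p):
w0: successors {w1, w4, w7}; □p → p there: w1:T, w4:F, w7:F. ✗
w1: successors {w2}; □p → p there: w2:T. ✓
w2: successors {w3}; □p → p there: w3:T. ✓
w3: successors {w3}; □p → p there: w3:T. ✓
w4: no successors, so □(□p → p) holds vacuously. ✓
w7: no successors, so □(□p → p) holds vacuously. ✓
— 5 worlds.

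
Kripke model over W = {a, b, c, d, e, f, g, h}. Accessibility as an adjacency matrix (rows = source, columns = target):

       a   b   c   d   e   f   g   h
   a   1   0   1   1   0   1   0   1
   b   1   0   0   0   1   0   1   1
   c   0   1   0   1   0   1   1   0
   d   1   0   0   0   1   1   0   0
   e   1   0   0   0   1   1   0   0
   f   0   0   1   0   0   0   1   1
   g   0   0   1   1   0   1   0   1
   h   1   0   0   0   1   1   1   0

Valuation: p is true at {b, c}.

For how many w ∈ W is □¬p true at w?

4

a: successors {a, c, d, f, h}; ¬p there: a:T, c:F, d:T, f:T, h:T. ✗
b: successors {a, e, g, h}; ¬p there: a:T, e:T, g:T, h:T. ✓
c: successors {b, d, f, g}; ¬p there: b:F, d:T, f:T, g:T. ✗
d: successors {a, e, f}; ¬p there: a:T, e:T, f:T. ✓
e: successors {a, e, f}; ¬p there: a:T, e:T, f:T. ✓
f: successors {c, g, h}; ¬p there: c:F, g:T, h:T. ✗
g: successors {c, d, f, h}; ¬p there: c:F, d:T, f:T, h:T. ✗
h: successors {a, e, f, g}; ¬p there: a:T, e:T, f:T, g:T. ✓
Satisfying worlds: {b, d, e, h}.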